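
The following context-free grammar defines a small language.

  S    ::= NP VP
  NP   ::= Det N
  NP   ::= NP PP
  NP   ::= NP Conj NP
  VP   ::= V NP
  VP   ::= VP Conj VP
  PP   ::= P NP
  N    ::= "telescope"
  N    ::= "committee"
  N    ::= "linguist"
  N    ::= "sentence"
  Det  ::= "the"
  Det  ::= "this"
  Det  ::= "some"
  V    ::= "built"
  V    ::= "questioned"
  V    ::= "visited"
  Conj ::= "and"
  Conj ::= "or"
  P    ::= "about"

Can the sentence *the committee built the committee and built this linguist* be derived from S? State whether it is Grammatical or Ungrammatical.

[S [NP [Det the] [N committee]] [VP [VP [V built] [NP [Det the] [N committee]]] [Conj and] [VP [V built] [NP [Det this] [N linguist]]]]]
Every word is introduced by a lexical rule and the phrasal rules combine the resulting categories into a single S.

Grammatical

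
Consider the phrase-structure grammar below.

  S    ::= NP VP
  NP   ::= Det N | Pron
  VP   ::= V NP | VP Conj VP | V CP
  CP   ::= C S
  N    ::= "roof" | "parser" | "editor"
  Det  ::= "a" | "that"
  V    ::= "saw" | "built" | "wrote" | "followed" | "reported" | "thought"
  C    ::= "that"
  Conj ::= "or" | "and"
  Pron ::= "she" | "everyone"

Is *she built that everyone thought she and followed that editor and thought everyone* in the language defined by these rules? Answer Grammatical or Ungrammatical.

Grammatical

S
  NP
    Pron: she
  VP
    VP
      V: built
      CP
        C: that
        S
          NP
            Pron: everyone
          VP
            V: thought
            NP
              Pron: she
    Conj: and
    VP
      VP
        V: followed
        NP
          Det: that
          N: editor
      Conj: and
      VP
        V: thought
        NP
          Pron: everyone
The bracketing above is licensed at every node by one of the given productions, with S at the root.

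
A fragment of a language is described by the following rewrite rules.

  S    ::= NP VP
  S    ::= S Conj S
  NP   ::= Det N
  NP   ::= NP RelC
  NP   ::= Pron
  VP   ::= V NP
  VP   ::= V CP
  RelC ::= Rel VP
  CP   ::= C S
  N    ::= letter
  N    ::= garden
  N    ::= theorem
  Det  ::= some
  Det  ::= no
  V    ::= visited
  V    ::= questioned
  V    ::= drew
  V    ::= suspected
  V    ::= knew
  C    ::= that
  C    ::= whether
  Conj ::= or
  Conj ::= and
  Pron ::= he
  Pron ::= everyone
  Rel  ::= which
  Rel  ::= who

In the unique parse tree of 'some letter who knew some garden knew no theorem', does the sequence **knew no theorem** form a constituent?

[S [NP [NP [Det some] [N letter]] [RelC [Rel who] [VP [V knew] [NP [Det some] [N garden]]]]] [VP [V knew] [NP [Det no] [N theorem]]]]
The words 'knew no theorem' are exhaustively dominated by a single VP node (built by VP → V NP), so they form a constituent.

Yes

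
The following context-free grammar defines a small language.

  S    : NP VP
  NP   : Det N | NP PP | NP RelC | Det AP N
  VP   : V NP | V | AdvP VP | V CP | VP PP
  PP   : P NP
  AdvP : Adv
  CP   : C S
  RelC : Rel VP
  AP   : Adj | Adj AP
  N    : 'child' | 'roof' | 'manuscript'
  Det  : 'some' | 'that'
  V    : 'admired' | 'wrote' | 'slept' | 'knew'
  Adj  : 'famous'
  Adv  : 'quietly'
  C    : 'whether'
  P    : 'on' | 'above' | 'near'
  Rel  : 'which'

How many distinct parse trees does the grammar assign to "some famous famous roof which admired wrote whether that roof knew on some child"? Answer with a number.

The two bracketings:
[S [NP [NP [Det some] [AP [Adj famous] [AP [Adj famous]]] [N roof]] [RelC [Rel which] [VP [V admired]]]] [VP [V wrote] [CP [C whether] [S [NP [Det that] [N roof]] [VP [VP [V knew]] [PP [P on] [NP [Det some] [N child]]]]]]]]
[S [NP [NP [Det some] [AP [Adj famous] [AP [Adj famous]]] [N roof]] [RelC [Rel which] [VP [V admired]]]] [VP [VP [V wrote] [CP [C whether] [S [NP [Det that] [N roof]] [VP [V knew]]]]] [PP [P on] [NP [Det some] [N child]]]]]
The trees differ in how a recursive rule is bracketed over the same span.

2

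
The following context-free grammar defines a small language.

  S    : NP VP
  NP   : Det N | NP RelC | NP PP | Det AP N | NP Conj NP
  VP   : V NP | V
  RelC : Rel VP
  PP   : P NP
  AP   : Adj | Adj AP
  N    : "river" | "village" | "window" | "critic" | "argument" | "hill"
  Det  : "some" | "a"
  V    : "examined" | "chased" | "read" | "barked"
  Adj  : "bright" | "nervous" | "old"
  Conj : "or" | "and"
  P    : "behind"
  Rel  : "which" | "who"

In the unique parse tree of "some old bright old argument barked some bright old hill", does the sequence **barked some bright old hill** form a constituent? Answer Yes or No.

Yes

[S [NP [Det some] [AP [Adj old] [AP [Adj bright] [AP [Adj old]]]] [N argument]] [VP [V barked] [NP [Det some] [AP [Adj bright] [AP [Adj old]]] [N hill]]]]
The words 'barked some bright old hill' are exhaustively dominated by a single VP node (built by VP → V NP), so they form a constituent.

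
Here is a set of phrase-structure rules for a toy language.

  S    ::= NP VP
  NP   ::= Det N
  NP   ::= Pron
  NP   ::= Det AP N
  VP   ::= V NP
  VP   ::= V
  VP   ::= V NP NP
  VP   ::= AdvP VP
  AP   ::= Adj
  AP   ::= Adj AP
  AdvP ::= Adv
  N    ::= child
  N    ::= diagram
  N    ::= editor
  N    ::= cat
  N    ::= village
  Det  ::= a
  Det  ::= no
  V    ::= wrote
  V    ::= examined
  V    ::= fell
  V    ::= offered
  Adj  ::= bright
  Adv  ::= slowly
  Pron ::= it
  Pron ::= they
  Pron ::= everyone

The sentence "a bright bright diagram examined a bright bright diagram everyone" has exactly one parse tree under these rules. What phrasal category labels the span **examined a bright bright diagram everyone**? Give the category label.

VP

S
  NP
    Det: a
    AP
      Adj: bright
      AP
        Adj: bright
    N: diagram
  VP
    V: examined
    NP
      Det: a
      AP
        Adj: bright
        AP
          Adj: bright
      N: diagram
    NP
      Pron: everyone
The span 'examined a bright bright diagram everyone' is the VP node built by VP → V NP NP.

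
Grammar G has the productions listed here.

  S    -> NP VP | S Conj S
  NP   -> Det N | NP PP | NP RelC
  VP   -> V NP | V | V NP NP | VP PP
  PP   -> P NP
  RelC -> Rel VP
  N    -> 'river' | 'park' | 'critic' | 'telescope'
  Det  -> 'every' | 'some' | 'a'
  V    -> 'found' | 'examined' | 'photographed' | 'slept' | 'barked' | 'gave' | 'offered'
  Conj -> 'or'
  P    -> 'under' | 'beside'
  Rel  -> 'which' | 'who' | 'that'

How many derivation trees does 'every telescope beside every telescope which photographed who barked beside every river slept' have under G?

Two of the 7 distinct bracketings:
[S [NP [NP [Det every] [N telescope]] [PP [P beside] [NP [NP [NP [NP [Det every] [N telescope]] [RelC [Rel which] [VP [V photographed]]]] [RelC [Rel who] [VP [V barked]]]] [PP [P beside] [NP [Det every] [N river]]]]]] [VP [V slept]]]
[S [NP [NP [Det every] [N telescope]] [PP [P beside] [NP [NP [NP [Det every] [N telescope]] [RelC [Rel which] [VP [V photographed]]]] [RelC [Rel who] [VP [VP [V barked]] [PP [P beside] [NP [Det every] [N river]]]]]]]] [VP [V slept]]]
The difference turns on whether VP → VP PP is used at the relevant span, versus an alternative expansion of VP.

7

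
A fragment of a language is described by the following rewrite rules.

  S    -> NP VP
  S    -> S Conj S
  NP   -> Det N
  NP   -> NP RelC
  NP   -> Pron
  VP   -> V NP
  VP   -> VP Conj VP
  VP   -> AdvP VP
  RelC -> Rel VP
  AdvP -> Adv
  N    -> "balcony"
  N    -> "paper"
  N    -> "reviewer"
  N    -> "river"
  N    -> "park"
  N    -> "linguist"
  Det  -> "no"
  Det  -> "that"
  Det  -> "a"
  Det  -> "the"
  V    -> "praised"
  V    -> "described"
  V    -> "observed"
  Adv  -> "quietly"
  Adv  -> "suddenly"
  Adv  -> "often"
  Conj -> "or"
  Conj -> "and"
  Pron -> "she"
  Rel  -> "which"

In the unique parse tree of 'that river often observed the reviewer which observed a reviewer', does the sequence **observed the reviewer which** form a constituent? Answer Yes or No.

[S [NP [Det that] [N river]] [VP [AdvP [Adv often]] [VP [V observed] [NP [NP [Det the] [N reviewer]] [RelC [Rel which] [VP [V observed] [NP [Det a] [N reviewer]]]]]]]]
The smallest constituent containing 'observed the reviewer which' is the VP spanning 'observed the reviewer which observed a reviewer'; no single node in the tree dominates exactly the given words.

No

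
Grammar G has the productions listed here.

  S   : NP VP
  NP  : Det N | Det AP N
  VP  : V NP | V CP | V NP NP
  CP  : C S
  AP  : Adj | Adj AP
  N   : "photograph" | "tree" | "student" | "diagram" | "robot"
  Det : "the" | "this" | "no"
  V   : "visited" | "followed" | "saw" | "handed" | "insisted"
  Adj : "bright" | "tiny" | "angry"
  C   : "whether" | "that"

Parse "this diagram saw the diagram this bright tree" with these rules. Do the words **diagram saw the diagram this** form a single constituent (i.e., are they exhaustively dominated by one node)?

[S [NP [Det this] [N diagram]] [VP [V saw] [NP [Det the] [N diagram]] [NP [Det this] [AP [Adj bright]] [N tree]]]]
The smallest constituent containing 'diagram saw the diagram this' is the S spanning 'this diagram saw the diagram this bright tree'; no single node in the tree dominates exactly the given words.

No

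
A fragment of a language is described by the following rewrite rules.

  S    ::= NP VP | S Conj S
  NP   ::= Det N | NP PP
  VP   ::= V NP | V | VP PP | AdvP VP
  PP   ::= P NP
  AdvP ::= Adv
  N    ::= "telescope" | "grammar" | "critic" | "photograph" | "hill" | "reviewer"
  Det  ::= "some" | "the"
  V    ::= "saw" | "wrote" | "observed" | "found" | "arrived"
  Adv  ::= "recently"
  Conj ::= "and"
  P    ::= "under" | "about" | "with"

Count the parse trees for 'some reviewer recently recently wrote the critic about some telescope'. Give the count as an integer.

Two of the 4 distinct bracketings:
[S [NP [Det some] [N reviewer]] [VP [VP [AdvP [Adv recently]] [VP [AdvP [Adv recently]] [VP [V wrote] [NP [Det the] [N critic]]]]] [PP [P about] [NP [Det some] [N telescope]]]]]
[S [NP [Det some] [N reviewer]] [VP [AdvP [Adv recently]] [VP [VP [AdvP [Adv recently]] [VP [V wrote] [NP [Det the] [N critic]]]] [PP [P about] [NP [Det some] [N telescope]]]]]]
The trees differ in how a recursive rule is bracketed over the same span.

4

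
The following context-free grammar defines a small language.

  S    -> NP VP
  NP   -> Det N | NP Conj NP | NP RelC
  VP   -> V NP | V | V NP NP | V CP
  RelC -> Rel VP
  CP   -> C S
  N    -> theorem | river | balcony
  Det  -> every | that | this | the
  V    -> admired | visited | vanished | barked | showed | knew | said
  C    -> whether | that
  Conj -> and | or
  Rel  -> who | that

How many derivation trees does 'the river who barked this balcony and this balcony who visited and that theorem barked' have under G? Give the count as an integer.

Two of the 9 distinct bracketings:
[S [NP [NP [NP [Det the] [N river]] [RelC [Rel who] [VP [V barked] [NP [Det this] [N balcony]]]]] [Conj and] [NP [NP [NP [Det this] [N balcony]] [RelC [Rel who] [VP [V visited]]]] [Conj and] [NP [Det that] [N theorem]]]] [VP [V barked]]]
[S [NP [NP [NP [NP [Det the] [N river]] [RelC [Rel who] [VP [V barked] [NP [Det this] [N balcony]]]]] [Conj and] [NP [NP [Det this] [N balcony]] [RelC [Rel who] [VP [V visited]]]]] [Conj and] [NP [Det that] [N theorem]]] [VP [V barked]]]
The trees differ in how a recursive rule is bracketed over the same span.

9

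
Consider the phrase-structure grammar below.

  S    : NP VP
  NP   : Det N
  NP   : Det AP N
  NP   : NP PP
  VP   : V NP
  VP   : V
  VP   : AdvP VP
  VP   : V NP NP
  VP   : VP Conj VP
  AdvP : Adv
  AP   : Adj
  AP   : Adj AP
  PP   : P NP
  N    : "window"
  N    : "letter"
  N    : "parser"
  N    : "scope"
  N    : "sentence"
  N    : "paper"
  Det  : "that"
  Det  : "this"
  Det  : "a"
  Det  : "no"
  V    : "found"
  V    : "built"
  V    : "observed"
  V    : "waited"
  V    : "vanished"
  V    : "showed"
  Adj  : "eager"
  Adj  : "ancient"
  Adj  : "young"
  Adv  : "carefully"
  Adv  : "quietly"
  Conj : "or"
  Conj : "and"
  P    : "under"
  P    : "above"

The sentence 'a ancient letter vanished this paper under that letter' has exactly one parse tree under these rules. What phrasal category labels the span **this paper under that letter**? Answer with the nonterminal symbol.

[S [NP [Det a] [AP [Adj ancient]] [N letter]] [VP [V vanished] [NP [NP [Det this] [N paper]] [PP [P under] [NP [Det that] [N letter]]]]]]
The span 'this paper under that letter' is the NP node built by NP → NP PP.

NP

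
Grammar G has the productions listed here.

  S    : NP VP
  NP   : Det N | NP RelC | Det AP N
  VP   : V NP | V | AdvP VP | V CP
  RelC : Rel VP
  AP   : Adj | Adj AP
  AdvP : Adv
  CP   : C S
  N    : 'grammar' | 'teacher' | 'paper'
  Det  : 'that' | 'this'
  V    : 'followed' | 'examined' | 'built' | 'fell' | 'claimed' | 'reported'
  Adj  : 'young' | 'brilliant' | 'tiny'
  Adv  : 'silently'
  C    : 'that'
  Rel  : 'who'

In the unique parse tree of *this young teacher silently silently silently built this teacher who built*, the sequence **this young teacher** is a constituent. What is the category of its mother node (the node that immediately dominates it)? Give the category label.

S

S
  NP
    Det: this
    AP
      Adj: young
    N: teacher
  VP
    AdvP
      Adv: silently
    VP
      AdvP
        Adv: silently
      VP
        AdvP
          Adv: silently
        VP
          V: built
          NP
            NP
              Det: this
              N: teacher
            RelC
              Rel: who
              VP
                V: built
The span 'this young teacher' is the NP node built by NP → Det AP N.
Its mother is the S built by S → NP VP.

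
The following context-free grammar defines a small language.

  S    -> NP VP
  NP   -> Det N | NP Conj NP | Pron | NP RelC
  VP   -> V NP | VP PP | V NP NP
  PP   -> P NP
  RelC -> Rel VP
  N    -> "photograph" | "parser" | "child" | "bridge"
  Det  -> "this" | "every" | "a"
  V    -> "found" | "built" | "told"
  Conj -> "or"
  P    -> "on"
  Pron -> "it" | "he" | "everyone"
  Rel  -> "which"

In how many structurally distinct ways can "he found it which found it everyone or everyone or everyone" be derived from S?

7

Two of the 7 distinct bracketings:
[S [NP [Pron he]] [VP [V found] [NP [NP [NP [Pron it]] [RelC [Rel which] [VP [V found] [NP [Pron it]] [NP [Pron everyone]]]]] [Conj or] [NP [NP [Pron everyone]] [Conj or] [NP [Pron everyone]]]]]]
[S [NP [Pron he]] [VP [V found] [NP [NP [NP [NP [Pron it]] [RelC [Rel which] [VP [V found] [NP [Pron it]] [NP [Pron everyone]]]]] [Conj or] [NP [Pron everyone]]] [Conj or] [NP [Pron everyone]]]]]
The trees differ in how a recursive rule is bracketed over the same span.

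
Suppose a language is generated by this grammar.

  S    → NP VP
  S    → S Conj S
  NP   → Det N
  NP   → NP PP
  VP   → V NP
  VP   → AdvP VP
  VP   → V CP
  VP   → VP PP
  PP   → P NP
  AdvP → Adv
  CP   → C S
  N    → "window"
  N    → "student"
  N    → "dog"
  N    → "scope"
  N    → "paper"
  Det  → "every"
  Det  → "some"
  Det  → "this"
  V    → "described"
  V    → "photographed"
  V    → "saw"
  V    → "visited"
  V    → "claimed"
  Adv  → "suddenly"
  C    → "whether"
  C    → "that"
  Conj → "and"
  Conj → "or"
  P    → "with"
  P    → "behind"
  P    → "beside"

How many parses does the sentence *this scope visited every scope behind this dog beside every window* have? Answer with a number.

Two of the 5 distinct bracketings:
[S [NP [Det this] [N scope]] [VP [V visited] [NP [NP [Det every] [N scope]] [PP [P behind] [NP [NP [Det this] [N dog]] [PP [P beside] [NP [Det every] [N window]]]]]]]]
[S [NP [Det this] [N scope]] [VP [V visited] [NP [NP [NP [Det every] [N scope]] [PP [P behind] [NP [Det this] [N dog]]]] [PP [P beside] [NP [Det every] [N window]]]]]]
The trees differ in how a recursive rule is bracketed over the same span.

5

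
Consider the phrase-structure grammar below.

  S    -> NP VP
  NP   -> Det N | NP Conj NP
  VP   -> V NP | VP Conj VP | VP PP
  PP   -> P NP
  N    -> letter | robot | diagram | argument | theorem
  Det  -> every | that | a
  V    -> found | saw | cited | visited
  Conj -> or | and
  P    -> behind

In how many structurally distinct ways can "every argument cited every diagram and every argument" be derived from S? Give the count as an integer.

1

[S [NP [Det every] [N argument]] [VP [V cited] [NP [NP [Det every] [N diagram]] [Conj and] [NP [Det every] [N argument]]]]]
No rule offers an alternative attachment or grouping for any span, so this is the only derivation.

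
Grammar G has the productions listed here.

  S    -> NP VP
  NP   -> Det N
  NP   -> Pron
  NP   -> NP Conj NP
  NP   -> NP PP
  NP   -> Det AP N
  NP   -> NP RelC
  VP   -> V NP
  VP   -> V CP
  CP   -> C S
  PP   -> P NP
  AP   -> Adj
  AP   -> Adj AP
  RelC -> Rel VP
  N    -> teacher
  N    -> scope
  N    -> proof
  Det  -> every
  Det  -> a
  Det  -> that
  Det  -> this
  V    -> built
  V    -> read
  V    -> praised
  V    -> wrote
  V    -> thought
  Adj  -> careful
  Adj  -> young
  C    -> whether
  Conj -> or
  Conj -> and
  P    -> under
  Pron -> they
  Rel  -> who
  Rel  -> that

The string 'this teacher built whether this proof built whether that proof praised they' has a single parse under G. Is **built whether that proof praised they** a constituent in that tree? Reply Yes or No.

[S [NP [Det this] [N teacher]] [VP [V built] [CP [C whether] [S [NP [Det this] [N proof]] [VP [V built] [CP [C whether] [S [NP [Det that] [N proof]] [VP [V praised] [NP [Pron they]]]]]]]]]]
The words 'built whether that proof praised they' are exhaustively dominated by a single VP node (built by VP → V CP), so they form a constituent.

Yes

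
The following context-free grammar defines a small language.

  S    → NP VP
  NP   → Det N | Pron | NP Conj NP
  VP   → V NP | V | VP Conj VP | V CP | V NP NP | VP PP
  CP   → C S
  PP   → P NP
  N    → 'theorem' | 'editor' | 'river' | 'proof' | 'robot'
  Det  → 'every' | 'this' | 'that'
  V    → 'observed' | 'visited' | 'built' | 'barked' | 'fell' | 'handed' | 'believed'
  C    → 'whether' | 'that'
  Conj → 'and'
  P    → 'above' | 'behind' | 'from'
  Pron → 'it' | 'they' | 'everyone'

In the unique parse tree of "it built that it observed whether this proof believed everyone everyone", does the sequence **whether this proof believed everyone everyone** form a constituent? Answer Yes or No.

[S [NP [Pron it]] [VP [V built] [CP [C that] [S [NP [Pron it]] [VP [V observed] [CP [C whether] [S [NP [Det this] [N proof]] [VP [V believed] [NP [Pron everyone]] [NP [Pron everyone]]]]]]]]]]
The words 'whether this proof believed everyone everyone' are exhaustively dominated by a single CP node (built by CP → C S), so they form a constituent.

Yes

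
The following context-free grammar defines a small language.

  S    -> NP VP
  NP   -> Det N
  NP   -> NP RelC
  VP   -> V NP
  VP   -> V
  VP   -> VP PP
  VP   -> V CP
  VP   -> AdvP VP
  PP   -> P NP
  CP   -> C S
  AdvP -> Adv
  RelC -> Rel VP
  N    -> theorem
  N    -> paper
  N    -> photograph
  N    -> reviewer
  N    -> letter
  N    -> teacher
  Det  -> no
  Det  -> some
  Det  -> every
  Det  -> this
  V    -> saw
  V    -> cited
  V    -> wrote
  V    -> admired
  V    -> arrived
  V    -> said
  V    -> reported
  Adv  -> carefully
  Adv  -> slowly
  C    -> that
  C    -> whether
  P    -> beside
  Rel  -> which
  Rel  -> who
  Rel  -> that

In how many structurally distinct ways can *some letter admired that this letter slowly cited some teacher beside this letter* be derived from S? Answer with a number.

Two of the 3 distinct bracketings:
[S [NP [Det some] [N letter]] [VP [VP [V admired] [CP [C that] [S [NP [Det this] [N letter]] [VP [AdvP [Adv slowly]] [VP [V cited] [NP [Det some] [N teacher]]]]]]] [PP [P beside] [NP [Det this] [N letter]]]]]
[S [NP [Det some] [N letter]] [VP [V admired] [CP [C that] [S [NP [Det this] [N letter]] [VP [VP [AdvP [Adv slowly]] [VP [V cited] [NP [Det some] [N teacher]]]] [PP [P beside] [NP [Det this] [N letter]]]]]]]]
The trees differ in how a recursive rule is bracketed over the same span.

3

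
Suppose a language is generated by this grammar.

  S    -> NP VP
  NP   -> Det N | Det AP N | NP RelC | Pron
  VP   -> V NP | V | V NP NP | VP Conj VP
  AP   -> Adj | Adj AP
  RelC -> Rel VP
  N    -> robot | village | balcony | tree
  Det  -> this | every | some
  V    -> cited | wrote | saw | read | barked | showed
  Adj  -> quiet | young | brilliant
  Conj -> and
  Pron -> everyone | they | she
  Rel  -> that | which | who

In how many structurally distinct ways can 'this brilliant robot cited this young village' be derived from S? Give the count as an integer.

1

[S [NP [Det this] [AP [Adj brilliant]] [N robot]] [VP [V cited] [NP [Det this] [AP [Adj young]] [N village]]]]
No rule offers an alternative attachment or grouping for any span, so this is the only derivation.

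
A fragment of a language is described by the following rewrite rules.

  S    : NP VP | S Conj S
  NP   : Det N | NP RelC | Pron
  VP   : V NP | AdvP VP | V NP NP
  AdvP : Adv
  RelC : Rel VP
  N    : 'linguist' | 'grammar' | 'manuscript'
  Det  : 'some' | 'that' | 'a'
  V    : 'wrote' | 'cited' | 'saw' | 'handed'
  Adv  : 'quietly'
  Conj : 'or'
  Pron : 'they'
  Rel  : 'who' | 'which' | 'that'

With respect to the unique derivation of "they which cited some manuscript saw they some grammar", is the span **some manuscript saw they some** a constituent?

[S [NP [NP [Pron they]] [RelC [Rel which] [VP [V cited] [NP [Det some] [N manuscript]]]]] [VP [V saw] [NP [Pron they]] [NP [Det some] [N grammar]]]]
The smallest constituent containing 'some manuscript saw they some' is the S spanning 'they which cited some manuscript saw they some grammar'; no single node in the tree dominates exactly the given words.

No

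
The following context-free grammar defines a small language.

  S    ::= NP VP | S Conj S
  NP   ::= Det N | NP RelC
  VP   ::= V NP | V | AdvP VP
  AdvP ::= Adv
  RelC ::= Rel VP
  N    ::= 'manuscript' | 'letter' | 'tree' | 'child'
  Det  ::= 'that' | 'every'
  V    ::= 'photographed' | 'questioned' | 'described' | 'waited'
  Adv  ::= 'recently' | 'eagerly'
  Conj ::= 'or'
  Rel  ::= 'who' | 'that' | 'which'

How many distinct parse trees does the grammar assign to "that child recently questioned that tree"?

1

[S [NP [Det that] [N child]] [VP [AdvP [Adv recently]] [VP [V questioned] [NP [Det that] [N tree]]]]]
No rule offers an alternative attachment or grouping for any span, so this is the only derivation.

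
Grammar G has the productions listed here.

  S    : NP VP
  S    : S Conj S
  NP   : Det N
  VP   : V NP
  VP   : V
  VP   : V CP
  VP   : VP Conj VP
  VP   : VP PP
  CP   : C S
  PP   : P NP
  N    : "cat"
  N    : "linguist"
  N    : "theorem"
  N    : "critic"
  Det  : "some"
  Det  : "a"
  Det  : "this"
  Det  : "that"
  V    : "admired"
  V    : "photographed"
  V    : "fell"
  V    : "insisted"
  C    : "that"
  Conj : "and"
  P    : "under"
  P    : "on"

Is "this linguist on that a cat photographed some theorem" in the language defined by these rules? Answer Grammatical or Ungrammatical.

Ungrammatical

For S → NP VP, the only prefix that parses as NP is 'this linguist', but the remainder 'on that a cat photographed some theorem' is not a VP under these rules. The alternative S rule S → S Conj S likewise has no satisfying split.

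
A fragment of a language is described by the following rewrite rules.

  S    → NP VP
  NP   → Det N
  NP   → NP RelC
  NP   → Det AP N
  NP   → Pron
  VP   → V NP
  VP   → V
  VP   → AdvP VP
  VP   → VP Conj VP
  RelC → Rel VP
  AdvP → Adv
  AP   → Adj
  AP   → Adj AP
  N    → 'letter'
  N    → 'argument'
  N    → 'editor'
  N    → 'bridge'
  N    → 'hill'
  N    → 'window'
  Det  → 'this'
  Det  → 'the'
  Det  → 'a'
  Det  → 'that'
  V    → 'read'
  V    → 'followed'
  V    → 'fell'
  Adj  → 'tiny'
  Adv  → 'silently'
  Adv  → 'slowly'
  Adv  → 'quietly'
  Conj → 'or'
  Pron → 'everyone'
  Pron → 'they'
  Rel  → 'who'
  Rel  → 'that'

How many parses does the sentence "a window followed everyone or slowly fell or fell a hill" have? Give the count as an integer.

3

Two of the 3 distinct bracketings:
[S [NP [Det a] [N window]] [VP [VP [V followed] [NP [Pron everyone]]] [Conj or] [VP [AdvP [Adv slowly]] [VP [VP [V fell]] [Conj or] [VP [V fell] [NP [Det a] [N hill]]]]]]]
[S [NP [Det a] [N window]] [VP [VP [V followed] [NP [Pron everyone]]] [Conj or] [VP [VP [AdvP [Adv slowly]] [VP [V fell]]] [Conj or] [VP [V fell] [NP [Det a] [N hill]]]]]]
The trees differ in how a recursive rule is bracketed over the same span.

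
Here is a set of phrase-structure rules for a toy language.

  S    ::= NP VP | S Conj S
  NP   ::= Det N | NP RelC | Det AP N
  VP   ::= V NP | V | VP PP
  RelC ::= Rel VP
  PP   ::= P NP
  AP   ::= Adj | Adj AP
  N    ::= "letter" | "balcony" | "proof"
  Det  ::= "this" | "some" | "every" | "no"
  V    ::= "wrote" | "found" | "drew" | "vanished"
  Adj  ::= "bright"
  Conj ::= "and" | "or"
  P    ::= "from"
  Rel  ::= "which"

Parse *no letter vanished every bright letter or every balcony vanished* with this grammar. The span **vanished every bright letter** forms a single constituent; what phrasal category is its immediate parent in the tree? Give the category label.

S

[S [S [NP [Det no] [N letter]] [VP [V vanished] [NP [Det every] [AP [Adj bright]] [N letter]]]] [Conj or] [S [NP [Det every] [N balcony]] [VP [V vanished]]]]
The span 'vanished every bright letter' is the VP node built by VP → V NP.
Its mother is the S built by S → NP VP.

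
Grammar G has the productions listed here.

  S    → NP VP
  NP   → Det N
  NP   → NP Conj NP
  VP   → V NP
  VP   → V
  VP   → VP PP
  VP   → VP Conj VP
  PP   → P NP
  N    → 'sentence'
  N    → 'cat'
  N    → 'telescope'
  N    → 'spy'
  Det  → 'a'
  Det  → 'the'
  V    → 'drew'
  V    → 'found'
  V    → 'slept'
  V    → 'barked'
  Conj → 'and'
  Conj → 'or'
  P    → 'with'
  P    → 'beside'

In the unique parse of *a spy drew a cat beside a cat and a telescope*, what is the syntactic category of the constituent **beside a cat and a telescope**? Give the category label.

[S [NP [Det a] [N spy]] [VP [VP [V drew] [NP [Det a] [N cat]]] [PP [P beside] [NP [NP [Det a] [N cat]] [Conj and] [NP [Det a] [N telescope]]]]]]
The span 'beside a cat and a telescope' is the PP node built by PP → P NP.

PP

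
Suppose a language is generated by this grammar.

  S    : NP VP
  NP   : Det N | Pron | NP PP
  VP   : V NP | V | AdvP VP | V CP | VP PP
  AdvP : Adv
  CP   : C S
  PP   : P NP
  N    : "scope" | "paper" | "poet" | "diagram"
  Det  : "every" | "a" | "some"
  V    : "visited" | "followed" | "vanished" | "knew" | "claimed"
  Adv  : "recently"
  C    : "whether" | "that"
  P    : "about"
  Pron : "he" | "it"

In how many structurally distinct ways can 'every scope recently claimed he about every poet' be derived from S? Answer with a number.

3

Two of the 3 distinct bracketings:
[S [NP [Det every] [N scope]] [VP [AdvP [Adv recently]] [VP [V claimed] [NP [NP [Pron he]] [PP [P about] [NP [Det every] [N poet]]]]]]]
[S [NP [Det every] [N scope]] [VP [AdvP [Adv recently]] [VP [VP [V claimed] [NP [Pron he]]] [PP [P about] [NP [Det every] [N poet]]]]]]
The difference turns on whether NP → NP PP is used at the relevant span, versus an alternative expansion of NP.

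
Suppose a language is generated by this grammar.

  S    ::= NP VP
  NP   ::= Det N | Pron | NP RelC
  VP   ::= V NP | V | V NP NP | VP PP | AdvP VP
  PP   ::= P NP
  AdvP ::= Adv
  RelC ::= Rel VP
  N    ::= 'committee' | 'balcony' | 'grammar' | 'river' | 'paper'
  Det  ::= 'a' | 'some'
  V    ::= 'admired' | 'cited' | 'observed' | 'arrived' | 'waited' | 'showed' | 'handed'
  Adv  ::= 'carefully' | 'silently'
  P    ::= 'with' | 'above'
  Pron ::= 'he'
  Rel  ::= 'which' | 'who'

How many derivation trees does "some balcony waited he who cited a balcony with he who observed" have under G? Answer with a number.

Two of the 4 distinct bracketings:
[S [NP [Det some] [N balcony]] [VP [V waited] [NP [NP [Pron he]] [RelC [Rel who] [VP [VP [V cited] [NP [Det a] [N balcony]]] [PP [P with] [NP [NP [Pron he]] [RelC [Rel who] [VP [V observed]]]]]]]]]]
[S [NP [Det some] [N balcony]] [VP [V waited] [NP [NP [NP [Pron he]] [RelC [Rel who] [VP [VP [V cited] [NP [Det a] [N balcony]]] [PP [P with] [NP [Pron he]]]]]] [RelC [Rel who] [VP [V observed]]]]]]
The trees differ in how a recursive rule is bracketed over the same span.

4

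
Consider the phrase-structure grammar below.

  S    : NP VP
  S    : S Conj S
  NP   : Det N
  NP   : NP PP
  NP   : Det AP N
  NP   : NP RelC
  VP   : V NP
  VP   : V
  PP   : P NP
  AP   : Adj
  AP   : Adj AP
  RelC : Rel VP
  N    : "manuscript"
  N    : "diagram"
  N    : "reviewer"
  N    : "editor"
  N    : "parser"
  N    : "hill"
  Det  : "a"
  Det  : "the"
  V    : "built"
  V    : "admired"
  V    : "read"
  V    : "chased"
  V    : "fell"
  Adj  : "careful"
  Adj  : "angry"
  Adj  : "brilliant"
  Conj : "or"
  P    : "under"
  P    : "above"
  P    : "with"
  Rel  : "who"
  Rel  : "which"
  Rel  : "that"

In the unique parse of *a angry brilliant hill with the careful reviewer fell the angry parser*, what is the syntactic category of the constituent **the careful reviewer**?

NP

S
  NP
    NP
      Det: a
      AP
        Adj: angry
        AP
          Adj: brilliant
      N: hill
    PP
      P: with
      NP
        Det: the
        AP
          Adj: careful
        N: reviewer
  VP
    V: fell
    NP
      Det: the
      AP
        Adj: angry
      N: parser
The span 'the careful reviewer' is the NP node built by NP → Det AP N.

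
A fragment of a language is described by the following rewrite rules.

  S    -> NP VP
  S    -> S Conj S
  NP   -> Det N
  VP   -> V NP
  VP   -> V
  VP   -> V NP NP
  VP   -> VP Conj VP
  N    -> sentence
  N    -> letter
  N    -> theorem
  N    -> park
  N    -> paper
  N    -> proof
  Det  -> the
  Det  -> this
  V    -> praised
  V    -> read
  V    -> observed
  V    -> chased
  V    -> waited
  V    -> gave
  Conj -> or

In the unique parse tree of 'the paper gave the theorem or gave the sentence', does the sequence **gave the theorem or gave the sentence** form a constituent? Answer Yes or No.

[S [NP [Det the] [N paper]] [VP [VP [V gave] [NP [Det the] [N theorem]]] [Conj or] [VP [V gave] [NP [Det the] [N sentence]]]]]
The words 'gave the theorem or gave the sentence' are exhaustively dominated by a single VP node (built by VP → VP Conj VP), so they form a constituent.

Yes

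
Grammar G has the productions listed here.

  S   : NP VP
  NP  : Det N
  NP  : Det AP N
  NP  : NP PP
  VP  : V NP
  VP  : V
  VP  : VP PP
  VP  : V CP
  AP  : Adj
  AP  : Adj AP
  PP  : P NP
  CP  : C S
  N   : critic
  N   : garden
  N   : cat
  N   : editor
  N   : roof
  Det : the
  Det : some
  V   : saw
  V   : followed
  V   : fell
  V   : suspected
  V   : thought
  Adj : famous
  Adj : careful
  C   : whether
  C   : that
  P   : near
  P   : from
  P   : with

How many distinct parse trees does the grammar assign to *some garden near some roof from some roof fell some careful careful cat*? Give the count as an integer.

The two bracketings:
[S [NP [NP [Det some] [N garden]] [PP [P near] [NP [NP [Det some] [N roof]] [PP [P from] [NP [Det some] [N roof]]]]]] [VP [V fell] [NP [Det some] [AP [Adj careful] [AP [Adj careful]]] [N cat]]]]
[S [NP [NP [NP [Det some] [N garden]] [PP [P near] [NP [Det some] [N roof]]]] [PP [P from] [NP [Det some] [N roof]]]] [VP [V fell] [NP [Det some] [AP [Adj careful] [AP [Adj careful]]] [N cat]]]]
The trees differ in how a recursive rule is bracketed over the same span.

2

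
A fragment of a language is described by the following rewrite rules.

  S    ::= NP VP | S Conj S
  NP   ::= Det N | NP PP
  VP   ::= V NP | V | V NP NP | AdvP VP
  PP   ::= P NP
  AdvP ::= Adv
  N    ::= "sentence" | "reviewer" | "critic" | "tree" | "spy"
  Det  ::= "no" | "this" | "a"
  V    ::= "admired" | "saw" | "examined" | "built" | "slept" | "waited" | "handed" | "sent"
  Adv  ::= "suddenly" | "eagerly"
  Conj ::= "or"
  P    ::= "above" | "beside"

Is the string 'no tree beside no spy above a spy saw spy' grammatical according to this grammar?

Ungrammatical

A V word can never sit immediately before an N word in any string this grammar generates, so the substring 'saw spy' rules out a derivation.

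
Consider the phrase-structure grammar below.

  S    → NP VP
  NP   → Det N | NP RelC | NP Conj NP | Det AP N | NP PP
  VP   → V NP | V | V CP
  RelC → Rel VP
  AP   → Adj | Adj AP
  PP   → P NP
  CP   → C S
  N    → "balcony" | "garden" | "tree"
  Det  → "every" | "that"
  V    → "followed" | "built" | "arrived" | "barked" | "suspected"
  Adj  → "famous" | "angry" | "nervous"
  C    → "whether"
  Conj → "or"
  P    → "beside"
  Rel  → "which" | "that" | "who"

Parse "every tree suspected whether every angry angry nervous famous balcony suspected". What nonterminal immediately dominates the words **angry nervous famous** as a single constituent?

[S [NP [Det every] [N tree]] [VP [V suspected] [CP [C whether] [S [NP [Det every] [AP [Adj angry] [AP [Adj angry] [AP [Adj nervous] [AP [Adj famous]]]]] [N balcony]] [VP [V suspected]]]]]]
The span 'angry nervous famous' is the AP node built by AP → Adj AP.

AP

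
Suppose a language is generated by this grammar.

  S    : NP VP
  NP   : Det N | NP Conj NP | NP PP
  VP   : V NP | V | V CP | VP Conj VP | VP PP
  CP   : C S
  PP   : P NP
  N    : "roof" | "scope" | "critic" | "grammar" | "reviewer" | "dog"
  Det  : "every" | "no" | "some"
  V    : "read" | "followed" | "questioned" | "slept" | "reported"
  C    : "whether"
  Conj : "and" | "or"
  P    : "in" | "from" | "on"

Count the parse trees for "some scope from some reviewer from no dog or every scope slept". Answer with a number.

Two of the 5 distinct bracketings:
[S [NP [NP [NP [Det some] [N scope]] [PP [P from] [NP [NP [Det some] [N reviewer]] [PP [P from] [NP [Det no] [N dog]]]]]] [Conj or] [NP [Det every] [N scope]]] [VP [V slept]]]
[S [NP [NP [NP [NP [Det some] [N scope]] [PP [P from] [NP [Det some] [N reviewer]]]] [PP [P from] [NP [Det no] [N dog]]]] [Conj or] [NP [Det every] [N scope]]] [VP [V slept]]]
The trees differ in how a recursive rule is bracketed over the same span.

5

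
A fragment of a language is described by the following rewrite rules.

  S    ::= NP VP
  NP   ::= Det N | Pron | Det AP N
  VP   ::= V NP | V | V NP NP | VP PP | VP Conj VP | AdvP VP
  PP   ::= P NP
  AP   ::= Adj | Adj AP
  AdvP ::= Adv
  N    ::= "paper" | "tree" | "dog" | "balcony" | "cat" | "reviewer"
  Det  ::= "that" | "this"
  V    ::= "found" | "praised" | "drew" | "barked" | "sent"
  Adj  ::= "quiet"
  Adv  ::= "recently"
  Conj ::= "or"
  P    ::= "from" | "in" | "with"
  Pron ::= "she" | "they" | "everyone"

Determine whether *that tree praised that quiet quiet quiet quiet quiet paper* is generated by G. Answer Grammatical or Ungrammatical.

Grammatical

S
  NP
    Det: that
    N: tree
  VP
    V: praised
    NP
      Det: that
      AP
        Adj: quiet
        AP
          Adj: quiet
          AP
            Adj: quiet
            AP
              Adj: quiet
              AP
                Adj: quiet
      N: paper
The bracketing above is licensed at every node by one of the given productions, with S at the root.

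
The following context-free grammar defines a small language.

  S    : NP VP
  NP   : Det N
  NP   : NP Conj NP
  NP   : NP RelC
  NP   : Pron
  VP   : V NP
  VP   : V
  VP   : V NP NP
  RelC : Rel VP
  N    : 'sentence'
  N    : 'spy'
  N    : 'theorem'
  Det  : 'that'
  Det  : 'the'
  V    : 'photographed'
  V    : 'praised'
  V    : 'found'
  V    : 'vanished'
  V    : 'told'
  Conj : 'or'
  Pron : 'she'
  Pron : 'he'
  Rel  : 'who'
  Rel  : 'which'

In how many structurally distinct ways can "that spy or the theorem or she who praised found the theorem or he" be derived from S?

Two of the 5 distinct bracketings:
[S [NP [NP [Det that] [N spy]] [Conj or] [NP [NP [Det the] [N theorem]] [Conj or] [NP [NP [Pron she]] [RelC [Rel who] [VP [V praised]]]]]] [VP [V found] [NP [NP [Det the] [N theorem]] [Conj or] [NP [Pron he]]]]]
[S [NP [NP [Det that] [N spy]] [Conj or] [NP [NP [NP [Det the] [N theorem]] [Conj or] [NP [Pron she]]] [RelC [Rel who] [VP [V praised]]]]] [VP [V found] [NP [NP [Det the] [N theorem]] [Conj or] [NP [Pron he]]]]]
The trees differ in how a recursive rule is bracketed over the same span.

5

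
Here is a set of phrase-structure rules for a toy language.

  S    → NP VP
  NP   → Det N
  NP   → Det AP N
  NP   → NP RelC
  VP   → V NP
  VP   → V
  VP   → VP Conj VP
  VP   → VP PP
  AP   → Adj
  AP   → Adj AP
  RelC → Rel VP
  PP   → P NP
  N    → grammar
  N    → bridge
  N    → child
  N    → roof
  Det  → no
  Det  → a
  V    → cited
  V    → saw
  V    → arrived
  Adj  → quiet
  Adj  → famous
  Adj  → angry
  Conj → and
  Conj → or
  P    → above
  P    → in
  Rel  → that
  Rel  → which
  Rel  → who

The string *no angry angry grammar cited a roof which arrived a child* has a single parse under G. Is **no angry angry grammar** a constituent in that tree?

Yes

[S [NP [Det no] [AP [Adj angry] [AP [Adj angry]]] [N grammar]] [VP [V cited] [NP [NP [Det a] [N roof]] [RelC [Rel which] [VP [V arrived] [NP [Det a] [N child]]]]]]]
The words 'no angry angry grammar' are exhaustively dominated by a single NP node (built by NP → Det AP N), so they form a constituent.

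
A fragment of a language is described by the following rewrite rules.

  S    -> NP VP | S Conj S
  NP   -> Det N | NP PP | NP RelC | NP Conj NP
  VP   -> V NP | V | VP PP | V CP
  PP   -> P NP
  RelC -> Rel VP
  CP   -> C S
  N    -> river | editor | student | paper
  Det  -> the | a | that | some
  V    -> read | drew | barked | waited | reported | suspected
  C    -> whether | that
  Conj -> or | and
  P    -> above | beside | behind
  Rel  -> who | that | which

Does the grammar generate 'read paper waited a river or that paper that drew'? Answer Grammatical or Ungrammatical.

Ungrammatical

A V word can never sit immediately before an N word in any string this grammar generates, so the substring 'read paper' rules out a derivation.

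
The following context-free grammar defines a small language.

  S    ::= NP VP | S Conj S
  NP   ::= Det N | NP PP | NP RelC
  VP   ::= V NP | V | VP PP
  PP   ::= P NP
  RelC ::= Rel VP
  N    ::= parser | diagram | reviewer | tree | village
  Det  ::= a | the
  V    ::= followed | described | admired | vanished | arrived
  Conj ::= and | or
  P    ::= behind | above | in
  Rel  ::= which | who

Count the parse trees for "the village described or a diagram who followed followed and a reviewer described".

The two bracketings:
[S [S [NP [Det the] [N village]] [VP [V described]]] [Conj or] [S [S [NP [NP [Det a] [N diagram]] [RelC [Rel who] [VP [V followed]]]] [VP [V followed]]] [Conj and] [S [NP [Det a] [N reviewer]] [VP [V described]]]]]
[S [S [S [NP [Det the] [N village]] [VP [V described]]] [Conj or] [S [NP [NP [Det a] [N diagram]] [RelC [Rel who] [VP [V followed]]]] [VP [V followed]]]] [Conj and] [S [NP [Det a] [N reviewer]] [VP [V described]]]]
The trees differ in how a recursive rule is bracketed over the same span.

2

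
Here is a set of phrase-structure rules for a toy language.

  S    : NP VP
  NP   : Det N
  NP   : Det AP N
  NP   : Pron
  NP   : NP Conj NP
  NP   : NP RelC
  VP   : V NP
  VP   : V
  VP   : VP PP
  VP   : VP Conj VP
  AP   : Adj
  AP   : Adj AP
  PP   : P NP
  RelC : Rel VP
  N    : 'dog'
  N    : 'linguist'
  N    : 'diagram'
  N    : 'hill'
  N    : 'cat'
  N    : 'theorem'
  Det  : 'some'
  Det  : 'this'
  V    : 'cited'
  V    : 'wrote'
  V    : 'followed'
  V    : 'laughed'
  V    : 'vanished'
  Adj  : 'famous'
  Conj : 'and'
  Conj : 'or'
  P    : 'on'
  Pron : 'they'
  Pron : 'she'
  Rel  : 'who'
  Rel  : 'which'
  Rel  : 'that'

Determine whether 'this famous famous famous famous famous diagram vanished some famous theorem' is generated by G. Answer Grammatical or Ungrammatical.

[S [NP [Det this] [AP [Adj famous] [AP [Adj famous] [AP [Adj famous] [AP [Adj famous] [AP [Adj famous]]]]]] [N diagram]] [VP [V vanished] [NP [Det some] [AP [Adj famous]] [N theorem]]]]
Every word is introduced by a lexical rule and the phrasal rules combine the resulting categories into a single S.

Grammatical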